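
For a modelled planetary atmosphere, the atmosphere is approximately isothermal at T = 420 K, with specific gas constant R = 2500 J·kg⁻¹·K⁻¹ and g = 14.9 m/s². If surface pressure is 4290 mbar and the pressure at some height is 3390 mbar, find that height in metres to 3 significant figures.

Scale height: H = RT/g = 2500 × 420 / 14.9 = 70470 m.
Invert the barometric formula: z = H ln(P₀/P).
P₀/P = 4290/3390 = 1.2655; ln(1.2655) = 0.23547.
z = 70470 × 0.23547 = 16594 m.

z ≈ 16600 m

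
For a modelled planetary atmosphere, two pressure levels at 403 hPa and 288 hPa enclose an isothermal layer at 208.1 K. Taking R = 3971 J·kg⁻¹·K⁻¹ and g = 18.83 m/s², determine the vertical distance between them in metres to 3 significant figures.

Hypsometric equation: Δz = (R T̄/g) ln(P₁/P₂).
R T̄/g = 3971 × 208.1 / 18.83 = 43886 m.
ln(403/288) = ln(1.3993) = 0.33597.
Δz = 43886 × 0.33597 = 14744 m.

Δz ≈ 14700 m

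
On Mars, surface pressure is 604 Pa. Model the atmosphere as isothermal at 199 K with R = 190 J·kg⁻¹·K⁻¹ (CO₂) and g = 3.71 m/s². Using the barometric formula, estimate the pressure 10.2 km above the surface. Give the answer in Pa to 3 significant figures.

Scale height: H = RT/g = 190 × 199 / 3.71 = 10191 m.
Barometric formula: P = P₀ exp(−z/H).
z/H = 10200/10191 = 1.0009; exp(−1.0009) = 0.36755.
P = 604 × 0.36755 = 222.00 Pa.

P ≈ 222 Pa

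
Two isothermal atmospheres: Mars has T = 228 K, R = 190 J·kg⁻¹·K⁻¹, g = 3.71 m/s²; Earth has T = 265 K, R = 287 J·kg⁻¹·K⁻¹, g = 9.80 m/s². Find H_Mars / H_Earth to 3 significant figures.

H_Mars/H_Earth ≈ 1.50

H = RT/g for each body.
H_Mars = 190 × 228 / 3.71 = 11677 m.
H_Earth = 287 × 265 / 9.80 = 7760.7 m.
H_Mars/H_Earth = 11677/7760.7 = 1.5046.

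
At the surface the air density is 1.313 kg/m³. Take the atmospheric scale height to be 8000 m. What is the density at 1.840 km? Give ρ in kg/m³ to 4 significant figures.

In an isothermal atmosphere, density decays like pressure: ρ = ρ₀ exp(−z/H).
z/H = 1840.0/8000.0 = 0.23000; exp(−0.23000) = 0.79453.
ρ = 1.313 × 0.79453 = 1.0432 kg/m³.

ρ ≈ 1.043 kg/m³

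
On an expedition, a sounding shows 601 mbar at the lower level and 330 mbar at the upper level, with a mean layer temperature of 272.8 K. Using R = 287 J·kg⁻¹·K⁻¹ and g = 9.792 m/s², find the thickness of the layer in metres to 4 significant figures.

Δz ≈ 4793 m

Hypsometric equation: Δz = (R T̄/g) ln(P₁/P₂).
R T̄/g = 287 × 272.8 / 9.792 = 7995.7 m.
ln(601/330) = ln(1.8212) = 0.59950.
Δz = 7995.7 × 0.59950 = 4793.4 m.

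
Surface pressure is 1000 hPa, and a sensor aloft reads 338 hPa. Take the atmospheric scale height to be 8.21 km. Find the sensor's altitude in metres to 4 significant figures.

z ≈ 8905 m

Invert the barometric formula: z = H ln(P₀/P).
P₀/P = 1000/338 = 2.9586; ln(2.9586) = 1.0847.
z = 8210.0 × 1.0847 = 8905.4 m.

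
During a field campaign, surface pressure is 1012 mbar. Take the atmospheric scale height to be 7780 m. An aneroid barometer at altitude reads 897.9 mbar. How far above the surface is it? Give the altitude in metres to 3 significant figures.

z ≈ 931 m

Invert the barometric formula: z = H ln(P₀/P).
P₀/P = 1012/897.9 = 1.1271; ln(1.1271) = 0.11965.
z = 7780.0 × 0.11965 = 930.88 m.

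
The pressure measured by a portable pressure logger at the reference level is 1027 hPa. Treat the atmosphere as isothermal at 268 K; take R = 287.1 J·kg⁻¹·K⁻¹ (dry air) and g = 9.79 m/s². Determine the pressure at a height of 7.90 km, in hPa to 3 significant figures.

P ≈ 376 hPa

Scale height: H = RT/g = 287.1 × 268 / 9.79 = 7859.3 m.
Barometric formula: P = P₀ exp(−z/H).
z/H = 7900.0/7859.3 = 1.0052; exp(−1.0052) = 0.36597.
P = 1027 × 0.36597 = 375.85 hPa.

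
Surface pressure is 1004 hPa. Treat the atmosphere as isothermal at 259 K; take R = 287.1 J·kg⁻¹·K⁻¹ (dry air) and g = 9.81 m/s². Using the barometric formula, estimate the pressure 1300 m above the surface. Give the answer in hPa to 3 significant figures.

P ≈ 846 hPa

Scale height: H = RT/g = 287.1 × 259 / 9.81 = 7579.9 m.
Barometric formula: P = P₀ exp(−z/H).
z/H = 1300.0/7579.9 = 0.17151; exp(−0.17151) = 0.84239.
P = 1004 × 0.84239 = 845.76 hPa.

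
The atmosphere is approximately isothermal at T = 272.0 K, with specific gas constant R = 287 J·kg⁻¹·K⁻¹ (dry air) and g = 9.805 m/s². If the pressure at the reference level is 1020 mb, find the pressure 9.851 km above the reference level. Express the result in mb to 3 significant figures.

Scale height: H = RT/g = 287 × 272.0 / 9.805 = 7961.7 m.
Barometric formula: P = P₀ exp(−z/H).
z/H = 9851.0/7961.7 = 1.2373; exp(−1.2373) = 0.29017.
P = 1020 × 0.29017 = 295.97 mb.

P ≈ 296 mb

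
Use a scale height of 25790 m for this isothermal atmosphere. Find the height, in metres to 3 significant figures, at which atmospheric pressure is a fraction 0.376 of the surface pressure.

Set P/P₀ = exp(−z/H) = 0.376, so z = −H ln(0.376).
−ln(0.376) = 0.97817; z = 25790 × 0.97817 = 25227 m.

z ≈ 25200 m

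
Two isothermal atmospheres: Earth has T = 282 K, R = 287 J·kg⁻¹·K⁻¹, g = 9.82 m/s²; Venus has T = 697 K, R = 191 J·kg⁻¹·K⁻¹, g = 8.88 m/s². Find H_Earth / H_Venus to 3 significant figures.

H = RT/g for each body.
H_Earth = 287 × 282 / 9.82 = 8241.8 m.
H_Venus = 191 × 697 / 8.88 = 14992 m.
H_Earth/H_Venus = 8241.8/14992 = 0.54975.

H_Earth/H_Venus ≈ 0.550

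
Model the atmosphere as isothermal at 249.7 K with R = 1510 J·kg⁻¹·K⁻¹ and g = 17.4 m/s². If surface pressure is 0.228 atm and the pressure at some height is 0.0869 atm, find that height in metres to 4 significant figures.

Scale height: H = RT/g = 1510 × 249.7 / 17.4 = 21669 m.
Invert the barometric formula: z = H ln(P₀/P).
P₀/P = 0.228/0.0869 = 2.6237; ln(2.6237) = 0.96459.
z = 21669 × 0.96459 = 20902 m.

z ≈ 20900 m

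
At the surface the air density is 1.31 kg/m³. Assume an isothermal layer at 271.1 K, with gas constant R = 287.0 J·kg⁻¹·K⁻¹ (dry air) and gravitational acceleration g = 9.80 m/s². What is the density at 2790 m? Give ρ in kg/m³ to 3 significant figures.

ρ ≈ 0.922 kg/m³

Scale height: H = RT/g = 287.0 × 271.1 / 9.80 = 7939.4 m.
In an isothermal atmosphere, density decays like pressure: ρ = ρ₀ exp(−z/H).
z/H = 2790.0/7939.4 = 0.35141; exp(−0.35141) = 0.70370.
ρ = 1.31 × 0.70370 = 0.92185 kg/m³.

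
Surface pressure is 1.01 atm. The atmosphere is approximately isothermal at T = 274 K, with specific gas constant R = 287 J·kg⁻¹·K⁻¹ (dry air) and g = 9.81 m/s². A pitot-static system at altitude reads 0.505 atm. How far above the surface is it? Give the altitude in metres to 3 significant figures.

Scale height: H = RT/g = 287 × 274 / 9.81 = 8016.1 m.
Invert the barometric formula: z = H ln(P₀/P).
P₀/P = 1.01/0.505 = 2.0000; ln(2.0000) = 0.69315.
z = 8016.1 × 0.69315 = 5556.4 m.

z ≈ 5560 m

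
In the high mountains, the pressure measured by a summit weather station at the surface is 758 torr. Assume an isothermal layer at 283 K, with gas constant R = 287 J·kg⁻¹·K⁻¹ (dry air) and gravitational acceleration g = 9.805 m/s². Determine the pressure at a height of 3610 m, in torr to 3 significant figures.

P ≈ 490 torr

Scale height: H = RT/g = 287 × 283 / 9.805 = 8283.6 m.
Barometric formula: P = P₀ exp(−z/H).
z/H = 3610.0/8283.6 = 0.43580; exp(−0.43580) = 0.64675.
P = 758 × 0.64675 = 490.24 torr.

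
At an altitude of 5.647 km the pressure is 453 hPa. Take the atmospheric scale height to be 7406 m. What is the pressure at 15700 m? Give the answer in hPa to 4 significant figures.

Between two levels, P₂ = P₁ exp(−Δz/H) with Δz = z₂ − z₁.
Δz = 15700 − 5647.0 = 10053 m; Δz/H = 10053/7406.0 = 1.3574.
P₂ = 453 × exp(−1.3574) = 453 × 0.25733 = 116.57 hPa.

P ≈ 116.6 hPa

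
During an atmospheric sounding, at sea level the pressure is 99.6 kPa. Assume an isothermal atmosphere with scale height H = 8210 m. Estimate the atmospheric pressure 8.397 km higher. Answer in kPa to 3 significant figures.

Barometric formula: P = P₀ exp(−z/H).
z/H = 8397.0/8210.0 = 1.0228; exp(−1.0228) = 0.35959.
P = 99.6 × 0.35959 = 35.815 kPa.

P ≈ 35.8 kPa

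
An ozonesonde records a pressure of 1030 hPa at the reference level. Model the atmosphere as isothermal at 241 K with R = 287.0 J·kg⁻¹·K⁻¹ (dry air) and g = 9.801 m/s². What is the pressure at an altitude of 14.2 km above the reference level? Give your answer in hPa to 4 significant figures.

P ≈ 137.7 hPa

Scale height: H = RT/g = 287.0 × 241 / 9.801 = 7057.1 m.
Barometric formula: P = P₀ exp(−z/H).
z/H = 14200/7057.1 = 2.0122; exp(−2.0122) = 0.13369.
P = 1030 × 0.13369 = 137.70 hPa.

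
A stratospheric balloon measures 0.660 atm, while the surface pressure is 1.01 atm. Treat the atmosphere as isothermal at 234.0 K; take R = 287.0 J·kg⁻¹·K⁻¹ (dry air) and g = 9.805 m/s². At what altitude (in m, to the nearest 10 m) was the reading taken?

Scale height: H = RT/g = 287.0 × 234.0 / 9.805 = 6849.4 m.
Invert the barometric formula: z = H ln(P₀/P).
P₀/P = 1.01/0.660 = 1.5303; ln(1.5303) = 0.42546.
z = 6849.4 × 0.42546 = 2914.1 m.

z ≈ 2910 m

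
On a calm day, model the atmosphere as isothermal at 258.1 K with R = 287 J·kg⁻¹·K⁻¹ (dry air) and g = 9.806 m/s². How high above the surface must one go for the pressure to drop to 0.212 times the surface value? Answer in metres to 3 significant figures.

Scale height: H = RT/g = 287 × 258.1 / 9.806 = 7554.0 m.
Set P/P₀ = exp(−z/H) = 0.212, so z = −H ln(0.212).
−ln(0.212) = 1.5512; z = 7554.0 × 1.5512 = 11718 m.

z ≈ 11700 m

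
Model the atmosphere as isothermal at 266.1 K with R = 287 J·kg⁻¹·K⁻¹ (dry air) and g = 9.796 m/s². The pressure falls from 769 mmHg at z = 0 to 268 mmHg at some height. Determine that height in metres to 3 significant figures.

Scale height: H = RT/g = 287 × 266.1 / 9.796 = 7796.1 m.
Invert the barometric formula: z = H ln(P₀/P).
P₀/P = 769/268 = 2.8694; ln(2.8694) = 1.0541.
z = 7796.1 × 1.0541 = 8217.9 m.

z ≈ 8220 m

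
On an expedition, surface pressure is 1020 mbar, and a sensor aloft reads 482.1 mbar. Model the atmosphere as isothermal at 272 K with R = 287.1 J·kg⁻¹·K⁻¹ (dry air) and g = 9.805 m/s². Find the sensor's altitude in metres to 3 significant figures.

z ≈ 5970 m

Scale height: H = RT/g = 287.1 × 272 / 9.805 = 7964.4 m.
Invert the barometric formula: z = H ln(P₀/P).
P₀/P = 1020/482.1 = 2.1157; ln(2.1157) = 0.74939.
z = 7964.4 × 0.74939 = 5968.4 m.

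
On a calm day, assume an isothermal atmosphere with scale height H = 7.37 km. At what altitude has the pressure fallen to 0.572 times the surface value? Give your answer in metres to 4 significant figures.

z ≈ 4117 m

Set P/P₀ = exp(−z/H) = 0.572, so z = −H ln(0.572).
−ln(0.572) = 0.55862; z = 7370.0 × 0.55862 = 4117.0 m.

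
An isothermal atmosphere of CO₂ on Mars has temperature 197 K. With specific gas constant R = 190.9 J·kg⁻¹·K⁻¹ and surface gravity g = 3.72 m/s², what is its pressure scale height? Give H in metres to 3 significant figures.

The scale height of an isothermal atmosphere is H = RT/g.
H = 190.9 × 197 / 3.72 = 37607/3.72 = 10109 m.

H ≈ 10100 m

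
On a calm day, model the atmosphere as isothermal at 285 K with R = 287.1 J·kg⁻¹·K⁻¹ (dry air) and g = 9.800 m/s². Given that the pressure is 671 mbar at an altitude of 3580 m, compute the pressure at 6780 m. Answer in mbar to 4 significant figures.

P ≈ 457.4 mbar

Scale height: H = RT/g = 287.1 × 285 / 9.800 = 8349.3 m.
Between two levels, P₂ = P₁ exp(−Δz/H) with Δz = z₂ − z₁.
Δz = 6780.0 − 3580.0 = 3200.0 m; Δz/H = 3200.0/8349.3 = 0.38327.
P₂ = 671 × exp(−0.38327) = 671 × 0.68163 = 457.37 mbar.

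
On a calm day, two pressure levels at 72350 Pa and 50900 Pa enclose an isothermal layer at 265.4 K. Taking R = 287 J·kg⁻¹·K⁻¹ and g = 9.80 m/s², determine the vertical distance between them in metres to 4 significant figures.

Δz ≈ 2733 m

Hypsometric equation: Δz = (R T̄/g) ln(P₁/P₂).
R T̄/g = 287 × 265.4 / 9.80 = 7772.4 m.
ln(72350/50900) = ln(1.4214) = 0.35164.
Δz = 7772.4 × 0.35164 = 2733.1 m.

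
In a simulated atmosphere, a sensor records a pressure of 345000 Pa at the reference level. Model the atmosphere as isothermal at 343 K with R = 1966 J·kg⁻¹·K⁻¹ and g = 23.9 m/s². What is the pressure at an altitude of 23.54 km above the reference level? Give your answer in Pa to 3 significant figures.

Scale height: H = RT/g = 1966 × 343 / 23.9 = 28215 m.
Barometric formula: P = P₀ exp(−z/H).
z/H = 23540/28215 = 0.83431; exp(−0.83431) = 0.43417.
P = 345000 × 0.43417 = 149790 Pa.

P ≈ 150000 Pa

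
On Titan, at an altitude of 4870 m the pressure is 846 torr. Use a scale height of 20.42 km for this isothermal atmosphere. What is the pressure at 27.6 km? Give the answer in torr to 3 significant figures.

P ≈ 278 torr

Between two levels, P₂ = P₁ exp(−Δz/H) with Δz = z₂ − z₁.
Δz = 27600 − 4870.0 = 22730 m; Δz/H = 22730/20420 = 1.1131.
P₂ = 846 × exp(−1.1131) = 846 × 0.32854 = 277.94 torr.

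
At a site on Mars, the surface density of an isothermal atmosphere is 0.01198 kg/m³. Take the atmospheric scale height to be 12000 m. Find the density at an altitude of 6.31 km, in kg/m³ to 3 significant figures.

In an isothermal atmosphere, density decays like pressure: ρ = ρ₀ exp(−z/H).
z/H = 6310.0/12000 = 0.52583; exp(−0.52583) = 0.59106.
ρ = 0.01198 × 0.59106 = 0.0070809 kg/m³.

ρ ≈ 0.00708 kg/m³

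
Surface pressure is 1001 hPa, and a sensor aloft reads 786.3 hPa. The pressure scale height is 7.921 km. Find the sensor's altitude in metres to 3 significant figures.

z ≈ 1910 m

Invert the barometric formula: z = H ln(P₀/P).
P₀/P = 1001/786.3 = 1.2731; ln(1.2731) = 0.24145.
z = 7921.0 × 0.24145 = 1912.5 m.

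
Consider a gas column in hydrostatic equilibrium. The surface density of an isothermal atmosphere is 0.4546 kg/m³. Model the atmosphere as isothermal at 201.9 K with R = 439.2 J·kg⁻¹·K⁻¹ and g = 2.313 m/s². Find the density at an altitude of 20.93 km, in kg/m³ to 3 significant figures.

Scale height: H = RT/g = 439.2 × 201.9 / 2.313 = 38337 m.
In an isothermal atmosphere, density decays like pressure: ρ = ρ₀ exp(−z/H).
z/H = 20930/38337 = 0.54595; exp(−0.54595) = 0.57929.
ρ = 0.4546 × 0.57929 = 0.26335 kg/m³.

ρ ≈ 0.263 kg/m³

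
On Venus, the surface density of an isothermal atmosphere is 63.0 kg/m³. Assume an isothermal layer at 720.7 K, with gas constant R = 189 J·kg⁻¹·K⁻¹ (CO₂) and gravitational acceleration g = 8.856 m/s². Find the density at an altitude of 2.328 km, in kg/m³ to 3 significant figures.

ρ ≈ 54.2 kg/m³

Scale height: H = RT/g = 189 × 720.7 / 8.856 = 15381 m.
In an isothermal atmosphere, density decays like pressure: ρ = ρ₀ exp(−z/H).
z/H = 2328.0/15381 = 0.15136; exp(−0.15136) = 0.85954.
ρ = 63.0 × 0.85954 = 54.151 kg/m³.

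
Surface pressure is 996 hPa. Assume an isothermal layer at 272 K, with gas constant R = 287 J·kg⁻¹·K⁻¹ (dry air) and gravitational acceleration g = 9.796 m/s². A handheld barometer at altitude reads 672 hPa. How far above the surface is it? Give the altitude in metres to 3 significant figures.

z ≈ 3140 m

Scale height: H = RT/g = 287 × 272 / 9.796 = 7969.0 m.
Invert the barometric formula: z = H ln(P₀/P).
P₀/P = 996/672 = 1.4821; ln(1.4821) = 0.39346.
z = 7969.0 × 0.39346 = 3135.5 m.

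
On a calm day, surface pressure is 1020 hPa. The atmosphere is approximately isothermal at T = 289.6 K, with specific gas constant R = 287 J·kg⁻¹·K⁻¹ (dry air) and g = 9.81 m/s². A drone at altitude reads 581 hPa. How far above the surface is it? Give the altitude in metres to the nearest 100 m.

Scale height: H = RT/g = 287 × 289.6 / 9.81 = 8472.5 m.
Invert the barometric formula: z = H ln(P₀/P).
P₀/P = 1020/581 = 1.7556; ln(1.7556) = 0.56281.
z = 8472.5 × 0.56281 = 4768.4 m.

z ≈ 4800 m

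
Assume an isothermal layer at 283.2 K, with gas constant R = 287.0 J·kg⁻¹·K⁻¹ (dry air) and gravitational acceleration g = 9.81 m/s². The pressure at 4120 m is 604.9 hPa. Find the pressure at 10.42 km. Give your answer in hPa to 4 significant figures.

Scale height: H = RT/g = 287.0 × 283.2 / 9.81 = 8285.3 m.
Between two levels, P₂ = P₁ exp(−Δz/H) with Δz = z₂ − z₁.
Δz = 10420 − 4120.0 = 6300.0 m; Δz/H = 6300.0/8285.3 = 0.76038.
P₂ = 604.9 × exp(−0.76038) = 604.9 × 0.46749 = 282.78 hPa.

P ≈ 282.8 hPa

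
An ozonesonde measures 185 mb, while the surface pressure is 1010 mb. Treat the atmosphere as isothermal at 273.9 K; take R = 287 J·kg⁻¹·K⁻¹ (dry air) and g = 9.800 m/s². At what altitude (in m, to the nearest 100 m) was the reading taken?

z ≈ 13600 m

Scale height: H = RT/g = 287 × 273.9 / 9.800 = 8021.4 m.
Invert the barometric formula: z = H ln(P₀/P).
P₀/P = 1010/185 = 5.4595; ln(5.4595) = 1.6974.
z = 8021.4 × 1.6974 = 13616 m.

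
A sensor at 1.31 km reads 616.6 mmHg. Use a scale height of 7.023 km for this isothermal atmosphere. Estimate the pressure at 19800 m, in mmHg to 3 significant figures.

P ≈ 44.3 mmHg

Between two levels, P₂ = P₁ exp(−Δz/H) with Δz = z₂ − z₁.
Δz = 19800 − 1310.0 = 18490 m; Δz/H = 18490/7023.0 = 2.6328.
P₂ = 616.6 × exp(−2.6328) = 616.6 × 0.071877 = 44.319 mmHg.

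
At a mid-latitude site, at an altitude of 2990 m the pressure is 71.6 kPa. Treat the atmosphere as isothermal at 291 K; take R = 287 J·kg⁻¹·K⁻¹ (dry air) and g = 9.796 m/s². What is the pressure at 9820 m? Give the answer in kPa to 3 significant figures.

Scale height: H = RT/g = 287 × 291 / 9.796 = 8525.6 m.
Between two levels, P₂ = P₁ exp(−Δz/H) with Δz = z₂ − z₁.
Δz = 9820.0 − 2990.0 = 6830.0 m; Δz/H = 6830.0/8525.6 = 0.80112.
P₂ = 71.6 × exp(−0.80112) = 71.6 × 0.44883 = 32.136 kPa.

P ≈ 32.1 kPa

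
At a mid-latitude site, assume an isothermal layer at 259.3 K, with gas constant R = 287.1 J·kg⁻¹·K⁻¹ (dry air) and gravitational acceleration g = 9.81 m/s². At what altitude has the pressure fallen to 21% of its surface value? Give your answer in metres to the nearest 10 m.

z ≈ 11840 m

Scale height: H = RT/g = 287.1 × 259.3 / 9.81 = 7588.7 m.
Set P/P₀ = exp(−z/H) = 0.21, so z = −H ln(0.21).
−ln(0.21) = 1.5606; z = 7588.7 × 1.5606 = 11843 m.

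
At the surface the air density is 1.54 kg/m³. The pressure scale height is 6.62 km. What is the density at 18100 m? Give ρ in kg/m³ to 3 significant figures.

In an isothermal atmosphere, density decays like pressure: ρ = ρ₀ exp(−z/H).
z/H = 18100/6620.0 = 2.7341; exp(−2.7341) = 0.064952.
ρ = 1.54 × 0.064952 = 0.10003 kg/m³.

ρ ≈ 0.100 kg/m³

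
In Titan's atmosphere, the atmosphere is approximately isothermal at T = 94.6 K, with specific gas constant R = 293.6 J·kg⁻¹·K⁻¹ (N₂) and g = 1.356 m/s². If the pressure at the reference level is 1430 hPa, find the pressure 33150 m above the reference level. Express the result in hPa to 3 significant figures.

P ≈ 283 hPa

Scale height: H = RT/g = 293.6 × 94.6 / 1.356 = 20483 m.
Barometric formula: P = P₀ exp(−z/H).
z/H = 33150/20483 = 1.6184; exp(−1.6184) = 0.19822.
P = 1430 × 0.19822 = 283.45 hPa.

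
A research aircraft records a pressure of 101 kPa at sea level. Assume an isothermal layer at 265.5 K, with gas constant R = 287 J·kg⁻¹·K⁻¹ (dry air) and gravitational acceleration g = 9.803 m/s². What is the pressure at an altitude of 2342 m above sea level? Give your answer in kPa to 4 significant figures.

Scale height: H = RT/g = 287 × 265.5 / 9.803 = 7773.0 m.
Barometric formula: P = P₀ exp(−z/H).
z/H = 2342.0/7773.0 = 0.30130; exp(−0.30130) = 0.73986.
P = 101 × 0.73986 = 74.726 kPa.

P ≈ 74.73 kPa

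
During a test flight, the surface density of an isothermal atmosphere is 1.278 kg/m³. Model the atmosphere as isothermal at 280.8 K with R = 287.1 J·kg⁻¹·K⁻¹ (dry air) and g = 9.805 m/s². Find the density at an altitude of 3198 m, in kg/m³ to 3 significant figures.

ρ ≈ 0.866 kg/m³

Scale height: H = RT/g = 287.1 × 280.8 / 9.805 = 8222.1 m.
In an isothermal atmosphere, density decays like pressure: ρ = ρ₀ exp(−z/H).
z/H = 3198.0/8222.1 = 0.38895; exp(−0.38895) = 0.67777.
ρ = 1.278 × 0.67777 = 0.86619 kg/m³.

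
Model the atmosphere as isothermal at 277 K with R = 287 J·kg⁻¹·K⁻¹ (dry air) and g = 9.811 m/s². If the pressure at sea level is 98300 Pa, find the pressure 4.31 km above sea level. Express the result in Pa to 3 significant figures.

P ≈ 57800 Pa

Scale height: H = RT/g = 287 × 277 / 9.811 = 8103.0 m.
Barometric formula: P = P₀ exp(−z/H).
z/H = 4310.0/8103.0 = 0.53190; exp(−0.53190) = 0.58749.
P = 98300 × 0.58749 = 57750 Pa.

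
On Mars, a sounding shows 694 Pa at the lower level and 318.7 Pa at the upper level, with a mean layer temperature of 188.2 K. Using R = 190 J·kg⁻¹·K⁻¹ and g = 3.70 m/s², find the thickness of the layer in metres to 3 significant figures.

Hypsometric equation: Δz = (R T̄/g) ln(P₁/P₂).
R T̄/g = 190 × 188.2 / 3.70 = 9664.3 m.
ln(694/318.7) = ln(2.1776) = 0.77822.
Δz = 9664.3 × 0.77822 = 7521.0 m.

Δz ≈ 7520 m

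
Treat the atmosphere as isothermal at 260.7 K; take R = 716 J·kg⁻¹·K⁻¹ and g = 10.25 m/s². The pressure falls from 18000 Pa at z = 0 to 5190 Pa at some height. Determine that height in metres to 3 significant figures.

z ≈ 22600 m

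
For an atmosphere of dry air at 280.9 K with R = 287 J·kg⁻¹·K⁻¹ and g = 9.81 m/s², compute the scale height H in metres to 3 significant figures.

H ≈ 8220 m

The scale height of an isothermal atmosphere is H = RT/g.
H = 287 × 280.9 / 9.81 = 80618/9.81 = 8217.9 m.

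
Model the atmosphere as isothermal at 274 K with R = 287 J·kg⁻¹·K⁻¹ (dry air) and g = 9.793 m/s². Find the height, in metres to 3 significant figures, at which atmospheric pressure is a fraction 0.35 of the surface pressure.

z ≈ 8430 m

Scale height: H = RT/g = 287 × 274 / 9.793 = 8030.0 m.
Set P/P₀ = exp(−z/H) = 0.35, so z = −H ln(0.35).
−ln(0.35) = 1.0498; z = 8030.0 × 1.0498 = 8429.9 m.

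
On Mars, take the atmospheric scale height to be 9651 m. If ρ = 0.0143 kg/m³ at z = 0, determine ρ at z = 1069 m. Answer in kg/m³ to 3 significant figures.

ρ ≈ 0.0128 kg/m³

In an isothermal atmosphere, density decays like pressure: ρ = ρ₀ exp(−z/H).
z/H = 1069.0/9651.0 = 0.11077; exp(−0.11077) = 0.89514.
ρ = 0.0143 × 0.89514 = 0.012801 kg/m³.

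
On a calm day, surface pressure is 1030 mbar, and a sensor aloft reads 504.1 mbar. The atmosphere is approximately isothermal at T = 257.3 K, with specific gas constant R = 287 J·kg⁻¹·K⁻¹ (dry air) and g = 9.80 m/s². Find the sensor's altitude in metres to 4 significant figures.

z ≈ 5384 m

Scale height: H = RT/g = 287 × 257.3 / 9.80 = 7535.2 m.
Invert the barometric formula: z = H ln(P₀/P).
P₀/P = 1030/504.1 = 2.0432; ln(2.0432) = 0.71452.
z = 7535.2 × 0.71452 = 5384.1 m.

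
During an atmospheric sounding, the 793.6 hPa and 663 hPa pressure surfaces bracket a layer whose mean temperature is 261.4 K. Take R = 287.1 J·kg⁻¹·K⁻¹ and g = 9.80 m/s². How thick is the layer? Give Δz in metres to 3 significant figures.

Hypsometric equation: Δz = (R T̄/g) ln(P₁/P₂).
R T̄/g = 287.1 × 261.4 / 9.80 = 7658.0 m.
ln(793.6/663) = ln(1.1970) = 0.17982.
Δz = 7658.0 × 0.17982 = 1377.1 m.

Δz ≈ 1380 m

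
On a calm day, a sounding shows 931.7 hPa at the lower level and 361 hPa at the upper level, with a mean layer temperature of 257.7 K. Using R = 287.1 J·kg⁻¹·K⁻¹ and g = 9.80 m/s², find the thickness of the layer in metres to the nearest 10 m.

Hypsometric equation: Δz = (R T̄/g) ln(P₁/P₂).
R T̄/g = 287.1 × 257.7 / 9.80 = 7549.6 m.
ln(931.7/361) = ln(2.5809) = 0.94814.
Δz = 7549.6 × 0.94814 = 7158.1 m.

Δz ≈ 7160 m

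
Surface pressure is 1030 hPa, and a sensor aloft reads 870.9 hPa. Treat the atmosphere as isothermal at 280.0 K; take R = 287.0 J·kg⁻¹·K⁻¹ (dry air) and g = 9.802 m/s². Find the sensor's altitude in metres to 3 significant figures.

Scale height: H = RT/g = 287.0 × 280.0 / 9.802 = 8198.3 m.
Invert the barometric formula: z = H ln(P₀/P).
P₀/P = 1030/870.9 = 1.1827; ln(1.1827) = 0.16780.
z = 8198.3 × 0.16780 = 1375.7 m.

z ≈ 1380 m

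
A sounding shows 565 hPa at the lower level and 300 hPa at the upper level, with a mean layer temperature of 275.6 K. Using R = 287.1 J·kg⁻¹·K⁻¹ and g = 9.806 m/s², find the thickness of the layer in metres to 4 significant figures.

Δz ≈ 5108 m

Hypsometric equation: Δz = (R T̄/g) ln(P₁/P₂).
R T̄/g = 287.1 × 275.6 / 9.806 = 8069.0 m.
ln(565/300) = ln(1.8833) = 0.63303.
Δz = 8069.0 × 0.63303 = 5107.9 m.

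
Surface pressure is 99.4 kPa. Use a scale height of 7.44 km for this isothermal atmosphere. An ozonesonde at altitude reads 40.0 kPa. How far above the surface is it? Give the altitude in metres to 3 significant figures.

z ≈ 6770 m

Invert the barometric formula: z = H ln(P₀/P).
P₀/P = 99.4/40.0 = 2.4850; ln(2.4850) = 0.91027.
z = 7440.0 × 0.91027 = 6772.4 m.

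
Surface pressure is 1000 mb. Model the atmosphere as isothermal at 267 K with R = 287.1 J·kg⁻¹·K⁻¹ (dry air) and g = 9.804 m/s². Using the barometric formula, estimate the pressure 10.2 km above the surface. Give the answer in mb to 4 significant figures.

P ≈ 271.3 mb

Scale height: H = RT/g = 287.1 × 267 / 9.804 = 7818.8 m.
Barometric formula: P = P₀ exp(−z/H).
z/H = 10200/7818.8 = 1.3045; exp(−1.3045) = 0.27131.
P = 1000 × 0.27131 = 271.31 mb.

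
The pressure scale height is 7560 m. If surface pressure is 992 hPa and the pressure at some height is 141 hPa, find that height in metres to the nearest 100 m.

Invert the barometric formula: z = H ln(P₀/P).
P₀/P = 992/141 = 7.0355; ln(7.0355) = 1.9510.
z = 7560.0 × 1.9510 = 14750 m.

z ≈ 14700 m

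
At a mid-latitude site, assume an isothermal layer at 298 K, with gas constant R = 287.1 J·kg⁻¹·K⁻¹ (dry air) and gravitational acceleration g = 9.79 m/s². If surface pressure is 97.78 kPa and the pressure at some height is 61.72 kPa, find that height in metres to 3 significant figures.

z ≈ 4020 m

Scale height: H = RT/g = 287.1 × 298 / 9.79 = 8739.1 m.
Invert the barometric formula: z = H ln(P₀/P).
P₀/P = 97.78/61.72 = 1.5843; ln(1.5843) = 0.46014.
z = 8739.1 × 0.46014 = 4021.2 m.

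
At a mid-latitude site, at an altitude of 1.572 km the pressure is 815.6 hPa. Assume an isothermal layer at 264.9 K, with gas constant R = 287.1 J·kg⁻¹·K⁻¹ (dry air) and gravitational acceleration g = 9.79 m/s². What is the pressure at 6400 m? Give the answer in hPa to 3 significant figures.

P ≈ 438 hPa

Scale height: H = RT/g = 287.1 × 264.9 / 9.79 = 7768.4 m.
Between two levels, P₂ = P₁ exp(−Δz/H) with Δz = z₂ − z₁.
Δz = 6400.0 − 1572.0 = 4828.0 m; Δz/H = 4828.0/7768.4 = 0.62149.
P₂ = 815.6 × exp(−0.62149) = 815.6 × 0.53714 = 438.09 hPa.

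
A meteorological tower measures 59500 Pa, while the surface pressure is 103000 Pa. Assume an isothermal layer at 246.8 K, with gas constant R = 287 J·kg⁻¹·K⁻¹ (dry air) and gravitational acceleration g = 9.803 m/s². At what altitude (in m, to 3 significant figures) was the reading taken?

z ≈ 3970 m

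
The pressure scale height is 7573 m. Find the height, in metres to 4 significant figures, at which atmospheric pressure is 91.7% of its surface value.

Set P/P₀ = exp(−z/H) = 0.917, so z = −H ln(0.917).
−ln(0.917) = 0.086648; z = 7573.0 × 0.086648 = 656.19 m.

z ≈ 656.2 m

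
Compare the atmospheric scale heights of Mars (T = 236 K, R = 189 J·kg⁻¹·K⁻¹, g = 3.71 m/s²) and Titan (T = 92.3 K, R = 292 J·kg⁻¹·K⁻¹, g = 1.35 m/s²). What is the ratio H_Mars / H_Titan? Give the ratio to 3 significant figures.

H = RT/g for each body.
H_Mars = 189 × 236 / 3.71 = 12023 m.
H_Titan = 292 × 92.3 / 1.35 = 19964 m.
H_Mars/H_Titan = 12023/19964 = 0.60223.

H_Mars/H_Titan ≈ 0.602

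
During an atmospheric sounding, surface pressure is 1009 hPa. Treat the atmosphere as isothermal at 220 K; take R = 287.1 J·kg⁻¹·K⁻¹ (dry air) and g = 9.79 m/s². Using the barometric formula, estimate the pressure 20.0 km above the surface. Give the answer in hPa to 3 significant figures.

Scale height: H = RT/g = 287.1 × 220 / 9.79 = 6451.7 m.
Barometric formula: P = P₀ exp(−z/H).
z/H = 20000/6451.7 = 3.1000; exp(−3.1000) = 0.045049.
P = 1009 × 0.045049 = 45.454 hPa.

P ≈ 45.5 hPa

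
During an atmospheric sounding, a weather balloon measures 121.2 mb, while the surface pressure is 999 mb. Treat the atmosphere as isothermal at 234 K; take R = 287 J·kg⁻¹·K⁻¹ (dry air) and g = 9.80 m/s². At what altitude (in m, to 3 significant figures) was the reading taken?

Scale height: H = RT/g = 287 × 234 / 9.80 = 6852.9 m.
Invert the barometric formula: z = H ln(P₀/P).
P₀/P = 999/121.2 = 8.2426; ln(8.2426) = 2.1093.
z = 6852.9 × 2.1093 = 14455 m.

z ≈ 14500 m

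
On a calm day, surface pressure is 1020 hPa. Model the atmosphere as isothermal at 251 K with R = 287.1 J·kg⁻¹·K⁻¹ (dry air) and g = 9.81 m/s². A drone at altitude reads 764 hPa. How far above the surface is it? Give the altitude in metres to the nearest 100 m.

Scale height: H = RT/g = 287.1 × 251 / 9.81 = 7345.8 m.
Invert the barometric formula: z = H ln(P₀/P).
P₀/P = 1020/764 = 1.3351; ln(1.3351) = 0.28901.
z = 7345.8 × 0.28901 = 2123.0 m.

z ≈ 2100 m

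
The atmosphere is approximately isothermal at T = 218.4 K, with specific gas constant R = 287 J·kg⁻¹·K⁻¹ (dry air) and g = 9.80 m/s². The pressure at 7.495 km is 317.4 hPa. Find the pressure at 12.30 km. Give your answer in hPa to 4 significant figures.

Scale height: H = RT/g = 287 × 218.4 / 9.80 = 6396.0 m.
Between two levels, P₂ = P₁ exp(−Δz/H) with Δz = z₂ − z₁.
Δz = 12300 − 7495.0 = 4805.0 m; Δz/H = 4805.0/6396.0 = 0.75125.
P₂ = 317.4 × exp(−0.75125) = 317.4 × 0.47178 = 149.74 hPa.

P ≈ 149.7 hPa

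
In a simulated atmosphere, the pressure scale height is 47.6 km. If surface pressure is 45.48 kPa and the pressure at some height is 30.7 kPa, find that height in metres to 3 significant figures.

Invert the barometric formula: z = H ln(P₀/P).
P₀/P = 45.48/30.7 = 1.4814; ln(1.4814) = 0.39299.
z = 47600 × 0.39299 = 18706 m.

z ≈ 18700 m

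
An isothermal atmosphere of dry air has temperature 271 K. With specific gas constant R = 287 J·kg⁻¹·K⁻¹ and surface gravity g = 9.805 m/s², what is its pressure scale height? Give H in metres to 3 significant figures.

H ≈ 7930 m

The scale height of an isothermal atmosphere is H = RT/g.
H = 287 × 271 / 9.805 = 77777/9.805 = 7932.4 m.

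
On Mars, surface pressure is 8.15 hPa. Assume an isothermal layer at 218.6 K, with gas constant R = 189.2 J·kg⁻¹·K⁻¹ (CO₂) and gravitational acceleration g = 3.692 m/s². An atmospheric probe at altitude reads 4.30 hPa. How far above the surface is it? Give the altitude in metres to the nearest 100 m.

z ≈ 7200 m

Scale height: H = RT/g = 189.2 × 218.6 / 3.692 = 11202 m.
Invert the barometric formula: z = H ln(P₀/P).
P₀/P = 8.15/4.30 = 1.8953; ln(1.8953) = 0.63938.
z = 11202 × 0.63938 = 7162.3 m.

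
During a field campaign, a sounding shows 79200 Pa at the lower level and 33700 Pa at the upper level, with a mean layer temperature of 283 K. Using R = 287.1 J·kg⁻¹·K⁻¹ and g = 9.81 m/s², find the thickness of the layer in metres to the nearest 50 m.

Hypsometric equation: Δz = (R T̄/g) ln(P₁/P₂).
R T̄/g = 287.1 × 283 / 9.81 = 8282.3 m.
ln(79200/33700) = ln(2.3501) = 0.85446.
Δz = 8282.3 × 0.85446 = 7076.9 m.

Δz ≈ 7100 m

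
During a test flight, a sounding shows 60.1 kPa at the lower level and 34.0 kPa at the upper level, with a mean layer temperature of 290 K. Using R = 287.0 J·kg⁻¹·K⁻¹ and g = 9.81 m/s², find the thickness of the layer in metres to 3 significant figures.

Hypsometric equation: Δz = (R T̄/g) ln(P₁/P₂).
R T̄/g = 287.0 × 290 / 9.81 = 8484.2 m.
ln(60.1/34.0) = ln(1.7676) = 0.56962.
Δz = 8484.2 × 0.56962 = 4832.8 m.

Δz ≈ 4830 m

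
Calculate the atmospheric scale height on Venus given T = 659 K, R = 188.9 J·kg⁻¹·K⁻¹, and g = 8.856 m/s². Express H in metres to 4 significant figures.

The scale height of an isothermal atmosphere is H = RT/g.
H = 188.9 × 659 / 8.856 = 124490/8.856 = 14057 m.

H ≈ 14060 m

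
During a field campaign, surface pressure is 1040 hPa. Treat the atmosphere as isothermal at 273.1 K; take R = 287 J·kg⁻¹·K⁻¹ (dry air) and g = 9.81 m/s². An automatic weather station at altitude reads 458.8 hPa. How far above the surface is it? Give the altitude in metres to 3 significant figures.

z ≈ 6540 m

Scale height: H = RT/g = 287 × 273.1 / 9.81 = 7989.8 m.
Invert the barometric formula: z = H ln(P₀/P).
P₀/P = 1040/458.8 = 2.2668; ln(2.2668) = 0.81837.
z = 7989.8 × 0.81837 = 6538.6 m.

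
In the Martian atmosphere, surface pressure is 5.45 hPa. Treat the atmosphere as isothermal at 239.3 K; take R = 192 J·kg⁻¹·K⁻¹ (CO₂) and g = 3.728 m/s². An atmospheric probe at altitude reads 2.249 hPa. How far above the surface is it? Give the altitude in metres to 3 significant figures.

z ≈ 10900 m

Scale height: H = RT/g = 192 × 239.3 / 3.728 = 12324 m.
Invert the barometric formula: z = H ln(P₀/P).
P₀/P = 5.45/2.249 = 2.4233; ln(2.4233) = 0.88513.
z = 12324 × 0.88513 = 10908 m.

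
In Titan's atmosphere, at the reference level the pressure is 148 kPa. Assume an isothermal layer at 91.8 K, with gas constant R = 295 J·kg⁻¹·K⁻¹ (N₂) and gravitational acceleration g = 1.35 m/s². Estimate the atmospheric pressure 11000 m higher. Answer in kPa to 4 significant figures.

P ≈ 85.53 kPa

Scale height: H = RT/g = 295 × 91.8 / 1.35 = 20060 m.
Barometric formula: P = P₀ exp(−z/H).
z/H = 11000/20060 = 0.54835; exp(−0.54835) = 0.57790.
P = 148 × 0.57790 = 85.529 kPa.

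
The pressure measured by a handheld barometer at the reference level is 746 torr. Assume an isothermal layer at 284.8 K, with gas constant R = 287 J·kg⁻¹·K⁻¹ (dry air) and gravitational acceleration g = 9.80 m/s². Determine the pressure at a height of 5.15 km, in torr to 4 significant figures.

Scale height: H = RT/g = 287 × 284.8 / 9.80 = 8340.6 m.
Barometric formula: P = P₀ exp(−z/H).
z/H = 5150.0/8340.6 = 0.61746; exp(−0.61746) = 0.53931.
P = 746 × 0.53931 = 402.33 torr.

P ≈ 402.3 torr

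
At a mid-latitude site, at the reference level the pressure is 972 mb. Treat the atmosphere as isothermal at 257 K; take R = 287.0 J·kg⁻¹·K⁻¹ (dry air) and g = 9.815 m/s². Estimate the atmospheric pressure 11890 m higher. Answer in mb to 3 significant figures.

P ≈ 200 mb

Scale height: H = RT/g = 287.0 × 257 / 9.815 = 7514.9 m.
Barometric formula: P = P₀ exp(−z/H).
z/H = 11890/7514.9 = 1.5822; exp(−1.5822) = 0.20552.
P = 972 × 0.20552 = 199.77 mb.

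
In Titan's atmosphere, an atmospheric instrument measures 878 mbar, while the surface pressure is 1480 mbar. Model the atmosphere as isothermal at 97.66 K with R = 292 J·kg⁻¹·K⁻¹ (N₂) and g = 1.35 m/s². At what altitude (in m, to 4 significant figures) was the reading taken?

Scale height: H = RT/g = 292 × 97.66 / 1.35 = 21123 m.
Invert the barometric formula: z = H ln(P₀/P).
P₀/P = 1480/878 = 1.6856; ln(1.6856) = 0.52212.
z = 21123 × 0.52212 = 11029 m.

z ≈ 11030 m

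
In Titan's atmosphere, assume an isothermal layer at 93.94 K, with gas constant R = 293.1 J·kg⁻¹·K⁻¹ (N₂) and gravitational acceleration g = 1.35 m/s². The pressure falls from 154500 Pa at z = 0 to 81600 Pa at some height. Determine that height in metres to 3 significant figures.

z ≈ 13000 m

Scale height: H = RT/g = 293.1 × 93.94 / 1.35 = 20395 m.
Invert the barometric formula: z = H ln(P₀/P).
P₀/P = 154500/81600 = 1.8934; ln(1.8934) = 0.63837.
z = 20395 × 0.63837 = 13020 m.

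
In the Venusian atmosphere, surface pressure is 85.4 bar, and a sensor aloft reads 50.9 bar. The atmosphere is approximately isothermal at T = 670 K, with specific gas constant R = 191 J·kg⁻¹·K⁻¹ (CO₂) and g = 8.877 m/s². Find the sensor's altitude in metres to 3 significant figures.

Scale height: H = RT/g = 191 × 670 / 8.877 = 14416 m.
Invert the barometric formula: z = H ln(P₀/P).
P₀/P = 85.4/50.9 = 1.6778; ln(1.6778) = 0.51748.
z = 14416 × 0.51748 = 7460.0 m.

z ≈ 7460 m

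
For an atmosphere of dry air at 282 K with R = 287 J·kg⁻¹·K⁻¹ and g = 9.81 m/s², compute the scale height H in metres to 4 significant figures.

The scale height of an isothermal atmosphere is H = RT/g.
H = 287 × 282 / 9.81 = 80934/9.81 = 8250.2 m.

H ≈ 8250 m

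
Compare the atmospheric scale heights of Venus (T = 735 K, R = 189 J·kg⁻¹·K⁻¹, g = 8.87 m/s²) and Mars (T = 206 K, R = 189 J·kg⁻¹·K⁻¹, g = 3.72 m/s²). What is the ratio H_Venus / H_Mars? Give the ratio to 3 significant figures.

H_Venus/H_Mars ≈ 1.50

H = RT/g for each body.
H_Venus = 189 × 735 / 8.87 = 15661 m.
H_Mars = 189 × 206 / 3.72 = 10466 m.
H_Venus/H_Mars = 15661/10466 = 1.4964.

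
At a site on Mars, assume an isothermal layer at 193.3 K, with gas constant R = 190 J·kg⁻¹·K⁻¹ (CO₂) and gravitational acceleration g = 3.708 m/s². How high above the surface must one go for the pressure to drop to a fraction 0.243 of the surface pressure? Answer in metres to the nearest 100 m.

Scale height: H = RT/g = 190 × 193.3 / 3.708 = 9904.8 m.
Set P/P₀ = exp(−z/H) = 0.243, so z = −H ln(0.243).
−ln(0.243) = 1.4147; z = 9904.8 × 1.4147 = 14012 m.

z ≈ 14000 m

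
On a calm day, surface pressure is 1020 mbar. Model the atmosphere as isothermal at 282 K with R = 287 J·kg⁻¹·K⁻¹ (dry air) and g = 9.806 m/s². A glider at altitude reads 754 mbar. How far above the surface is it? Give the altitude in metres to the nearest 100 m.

Scale height: H = RT/g = 287 × 282 / 9.806 = 8253.5 m.
Invert the barometric formula: z = H ln(P₀/P).
P₀/P = 1020/754 = 1.3528; ln(1.3528) = 0.30218.
z = 8253.5 × 0.30218 = 2494.0 m.

z ≈ 2500 m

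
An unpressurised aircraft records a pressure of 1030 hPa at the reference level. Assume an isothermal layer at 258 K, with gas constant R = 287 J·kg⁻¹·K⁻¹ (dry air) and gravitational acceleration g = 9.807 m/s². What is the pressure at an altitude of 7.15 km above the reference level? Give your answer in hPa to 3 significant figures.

Scale height: H = RT/g = 287 × 258 / 9.807 = 7550.3 m.
Barometric formula: P = P₀ exp(−z/H).
z/H = 7150.0/7550.3 = 0.94698; exp(−0.94698) = 0.38791.
P = 1030 × 0.38791 = 399.55 hPa.

P ≈ 400 hPa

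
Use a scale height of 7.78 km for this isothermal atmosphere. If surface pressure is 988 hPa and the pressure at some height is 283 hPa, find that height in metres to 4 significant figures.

z ≈ 9727 m

Invert the barometric formula: z = H ln(P₀/P).
P₀/P = 988/283 = 3.4912; ln(3.4912) = 1.2502.
z = 7780.0 × 1.2502 = 9726.6 m.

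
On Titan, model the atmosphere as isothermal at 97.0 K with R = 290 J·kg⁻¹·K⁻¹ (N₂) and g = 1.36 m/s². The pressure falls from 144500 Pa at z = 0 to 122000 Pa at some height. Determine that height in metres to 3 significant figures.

z ≈ 3500 m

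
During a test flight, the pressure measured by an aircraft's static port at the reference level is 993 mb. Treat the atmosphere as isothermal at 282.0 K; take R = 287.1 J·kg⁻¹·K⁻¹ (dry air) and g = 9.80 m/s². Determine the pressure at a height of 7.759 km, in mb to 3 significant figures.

P ≈ 388 mb

Scale height: H = RT/g = 287.1 × 282.0 / 9.80 = 8261.4 m.
Barometric formula: P = P₀ exp(−z/H).
z/H = 7759.0/8261.4 = 0.93919; exp(−0.93919) = 0.39094.
P = 993 × 0.39094 = 388.20 mb.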